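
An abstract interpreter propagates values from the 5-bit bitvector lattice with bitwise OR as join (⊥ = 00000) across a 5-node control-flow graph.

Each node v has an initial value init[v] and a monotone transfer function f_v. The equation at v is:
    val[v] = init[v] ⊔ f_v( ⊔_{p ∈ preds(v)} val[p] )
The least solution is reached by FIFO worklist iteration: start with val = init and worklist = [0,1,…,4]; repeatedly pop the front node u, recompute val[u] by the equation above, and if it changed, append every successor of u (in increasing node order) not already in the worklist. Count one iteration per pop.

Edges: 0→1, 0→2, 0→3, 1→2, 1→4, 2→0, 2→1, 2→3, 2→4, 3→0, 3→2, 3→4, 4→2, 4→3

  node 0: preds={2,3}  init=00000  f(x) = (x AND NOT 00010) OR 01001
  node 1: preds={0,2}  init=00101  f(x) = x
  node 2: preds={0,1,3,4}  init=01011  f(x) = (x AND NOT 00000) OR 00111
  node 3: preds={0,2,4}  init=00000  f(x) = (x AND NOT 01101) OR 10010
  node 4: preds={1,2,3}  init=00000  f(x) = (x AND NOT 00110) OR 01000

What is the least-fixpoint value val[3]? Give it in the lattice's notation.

Trace (12 dequeues):
  [1] u=0 | in 01011 | out 01001 | prev 00000 | push {}
  [2] u=1 | in 01011 | out 01111 | prev 00101 | push {}
  [3] u=2 | in 01111 | out 01111 | prev 01011 | push {0,1}
  [4] u=3 | in 01111 | out 10010 | prev 00000 | push {2}
  [5] u=4 | in 11111 | out 11001 | prev 00000 | push {3}
  [6] u=0 | in 11111 | out 11101 | prev 01001 | push {}
  [7] u=1 | in 11111 | out 11111 | prev 01111 | push {4}
  [8] u=2 | in 11111 | out 11111 | prev 01111 | push {0,1}
  [9] u=3 | in 11111 | out 10010 | ==
  [10] u=4 | in 11111 | out 11001 | ==
  [11] u=0 | in 11111 | out 11101 | ==
  [12] u=1 | in 11111 | out 11111 | ==

Converged values:
  [0] 11101
  [1] 11111
  [2] 11111
  [3] 10010
  [4] 11001

10010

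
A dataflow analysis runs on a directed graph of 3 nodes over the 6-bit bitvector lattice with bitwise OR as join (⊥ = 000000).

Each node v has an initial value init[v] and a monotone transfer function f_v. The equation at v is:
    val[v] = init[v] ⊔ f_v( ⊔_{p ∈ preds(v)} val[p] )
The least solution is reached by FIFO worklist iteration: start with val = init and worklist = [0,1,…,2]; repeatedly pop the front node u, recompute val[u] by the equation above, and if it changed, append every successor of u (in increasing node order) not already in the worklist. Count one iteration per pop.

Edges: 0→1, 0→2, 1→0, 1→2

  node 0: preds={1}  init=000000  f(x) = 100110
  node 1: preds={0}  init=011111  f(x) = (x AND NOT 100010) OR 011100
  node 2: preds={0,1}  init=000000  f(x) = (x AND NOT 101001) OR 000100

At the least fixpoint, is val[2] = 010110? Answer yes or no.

yes

Trace (3 dequeues):
  [1] u=0 | in 011111 | out 100110 | prev 000000 | push {}
  [2] u=1 | in 100110 | out 011111 | ==
  [3] u=2 | in 111111 | out 010110 | prev 000000 | push {}

Converged values:
  [0] 100110
  [1] 011111
  [2] 010110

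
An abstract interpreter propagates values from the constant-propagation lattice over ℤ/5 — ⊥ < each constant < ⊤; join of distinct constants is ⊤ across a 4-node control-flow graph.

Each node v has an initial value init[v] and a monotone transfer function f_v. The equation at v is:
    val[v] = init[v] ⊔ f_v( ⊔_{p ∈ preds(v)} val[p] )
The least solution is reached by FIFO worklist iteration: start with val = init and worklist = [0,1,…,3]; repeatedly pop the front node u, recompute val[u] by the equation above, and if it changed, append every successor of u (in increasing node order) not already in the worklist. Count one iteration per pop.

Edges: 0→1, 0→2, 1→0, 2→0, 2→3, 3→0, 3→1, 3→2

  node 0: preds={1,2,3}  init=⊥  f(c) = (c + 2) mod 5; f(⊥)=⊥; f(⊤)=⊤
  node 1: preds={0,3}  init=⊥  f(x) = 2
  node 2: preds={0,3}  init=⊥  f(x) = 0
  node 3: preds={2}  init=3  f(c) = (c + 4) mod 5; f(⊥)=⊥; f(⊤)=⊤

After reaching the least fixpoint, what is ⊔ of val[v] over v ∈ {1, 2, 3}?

Iteration log — 7 steps:
  step 1. node 0  ⊔preds=3  new=0  old=⊥  +wl: 
  step 2. node 1  ⊔preds=⊤  new=2  old=⊥  +wl: 0
  step 3. node 2  ⊔preds=⊤  new=0  old=⊥  +wl: 
  step 4. node 3  ⊔preds=0  new=⊤  old=3  +wl: 1,2
  step 5. node 0  ⊔preds=⊤  new=⊤  old=0  +wl: 
  step 6. node 1  ⊔preds=⊤  new=2  stable
  step 7. node 2  ⊔preds=⊤  new=0  stable

Least fixpoint reached:
  node 0: ⊤
  node 1: 2
  node 2: 0
  node 3: ⊤

⊤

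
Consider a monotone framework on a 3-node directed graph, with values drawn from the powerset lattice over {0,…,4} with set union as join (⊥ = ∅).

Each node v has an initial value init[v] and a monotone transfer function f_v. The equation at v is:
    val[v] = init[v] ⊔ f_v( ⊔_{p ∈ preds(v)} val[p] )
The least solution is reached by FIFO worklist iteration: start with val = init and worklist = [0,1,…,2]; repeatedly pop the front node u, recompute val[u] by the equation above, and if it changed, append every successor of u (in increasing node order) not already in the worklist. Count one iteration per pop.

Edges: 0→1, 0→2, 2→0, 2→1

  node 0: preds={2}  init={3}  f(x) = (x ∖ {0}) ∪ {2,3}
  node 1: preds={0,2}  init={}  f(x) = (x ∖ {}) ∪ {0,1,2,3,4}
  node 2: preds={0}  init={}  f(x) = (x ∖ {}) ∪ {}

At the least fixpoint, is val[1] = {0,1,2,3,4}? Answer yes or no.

yes

Iteration log — 5 steps:
  step 1. node 0  ⊔preds={}  new={2,3}  old={3}  +wl: 
  step 2. node 1  ⊔preds={2,3}  new={0,1,2,3,4}  old={}  +wl: 
  step 3. node 2  ⊔preds={2,3}  new={2,3}  old={}  +wl: 0,1
  step 4. node 0  ⊔preds={2,3}  new={2,3}  stable
  step 5. node 1  ⊔preds={2,3}  new={0,1,2,3,4}  stable

Least fixpoint reached:
  node 0: {2,3}
  node 1: {0,1,2,3,4}
  node 2: {2,3}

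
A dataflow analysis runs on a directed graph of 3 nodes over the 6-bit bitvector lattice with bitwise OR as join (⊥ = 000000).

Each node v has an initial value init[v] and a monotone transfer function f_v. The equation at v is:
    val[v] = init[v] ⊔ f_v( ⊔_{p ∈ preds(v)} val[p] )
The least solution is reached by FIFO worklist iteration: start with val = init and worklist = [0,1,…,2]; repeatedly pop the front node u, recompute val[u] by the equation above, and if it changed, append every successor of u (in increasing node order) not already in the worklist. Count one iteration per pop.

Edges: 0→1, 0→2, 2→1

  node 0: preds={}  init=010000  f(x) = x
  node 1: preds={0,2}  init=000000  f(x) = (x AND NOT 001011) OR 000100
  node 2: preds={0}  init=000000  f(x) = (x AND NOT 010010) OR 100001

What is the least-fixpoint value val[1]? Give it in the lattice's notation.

110100

Iteration log — 4 steps:
  step 1. node 0  ⊔preds=000000  new=010000  stable
  step 2. node 1  ⊔preds=010000  new=010100  old=000000  +wl: 
  step 3. node 2  ⊔preds=010000  new=100001  old=000000  +wl: 1
  step 4. node 1  ⊔preds=110001  new=110100  old=010100  +wl: 

Least fixpoint reached:
  node 0: 010000
  node 1: 110100
  node 2: 100001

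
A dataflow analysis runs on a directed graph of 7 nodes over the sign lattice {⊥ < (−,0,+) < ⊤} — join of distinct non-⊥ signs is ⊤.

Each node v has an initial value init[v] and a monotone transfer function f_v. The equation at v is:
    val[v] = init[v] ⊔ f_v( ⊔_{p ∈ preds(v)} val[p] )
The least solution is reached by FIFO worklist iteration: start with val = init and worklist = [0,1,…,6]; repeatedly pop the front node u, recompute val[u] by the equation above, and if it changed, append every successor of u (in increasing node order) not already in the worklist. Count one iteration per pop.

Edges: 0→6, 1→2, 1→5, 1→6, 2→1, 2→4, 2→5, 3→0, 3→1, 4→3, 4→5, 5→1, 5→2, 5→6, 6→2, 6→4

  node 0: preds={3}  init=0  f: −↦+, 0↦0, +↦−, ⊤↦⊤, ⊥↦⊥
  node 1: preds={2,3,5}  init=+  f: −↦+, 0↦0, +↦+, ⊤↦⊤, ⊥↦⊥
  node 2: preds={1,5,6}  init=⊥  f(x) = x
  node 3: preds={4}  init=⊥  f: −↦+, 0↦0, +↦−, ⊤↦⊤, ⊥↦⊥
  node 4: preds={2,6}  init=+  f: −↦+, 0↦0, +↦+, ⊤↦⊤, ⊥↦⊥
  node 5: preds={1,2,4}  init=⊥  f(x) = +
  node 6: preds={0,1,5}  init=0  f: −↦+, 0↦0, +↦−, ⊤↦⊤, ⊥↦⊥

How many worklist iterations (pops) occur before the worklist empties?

16

Trace (16 dequeues):
  [1] u=0 | in ⊥ | out 0 | ==
  [2] u=1 | in ⊥ | out + | ==
  [3] u=2 | in ⊤ | out ⊤ | prev ⊥ | push {1}
  [4] u=3 | in + | out − | prev ⊥ | push {0}
  [5] u=4 | in ⊤ | out ⊤ | prev + | push {3}
  [6] u=5 | in ⊤ | out + | prev ⊥ | push {2}
  [7] u=6 | in ⊤ | out ⊤ | prev 0 | push {4}
  [8] u=1 | in ⊤ | out ⊤ | prev + | push {5,6}
  [9] u=0 | in − | out ⊤ | prev 0 | push {}
  [10] u=3 | in ⊤ | out ⊤ | prev − | push {0,1}
  [11] u=2 | in ⊤ | out ⊤ | ==
  [12] u=4 | in ⊤ | out ⊤ | ==
  [13] u=5 | in ⊤ | out + | ==
  [14] u=6 | in ⊤ | out ⊤ | ==
  [15] u=0 | in ⊤ | out ⊤ | ==
  [16] u=1 | in ⊤ | out ⊤ | ==

Converged values:
  [0] ⊤
  [1] ⊤
  [2] ⊤
  [3] ⊤
  [4] ⊤
  [5] +
  [6] ⊤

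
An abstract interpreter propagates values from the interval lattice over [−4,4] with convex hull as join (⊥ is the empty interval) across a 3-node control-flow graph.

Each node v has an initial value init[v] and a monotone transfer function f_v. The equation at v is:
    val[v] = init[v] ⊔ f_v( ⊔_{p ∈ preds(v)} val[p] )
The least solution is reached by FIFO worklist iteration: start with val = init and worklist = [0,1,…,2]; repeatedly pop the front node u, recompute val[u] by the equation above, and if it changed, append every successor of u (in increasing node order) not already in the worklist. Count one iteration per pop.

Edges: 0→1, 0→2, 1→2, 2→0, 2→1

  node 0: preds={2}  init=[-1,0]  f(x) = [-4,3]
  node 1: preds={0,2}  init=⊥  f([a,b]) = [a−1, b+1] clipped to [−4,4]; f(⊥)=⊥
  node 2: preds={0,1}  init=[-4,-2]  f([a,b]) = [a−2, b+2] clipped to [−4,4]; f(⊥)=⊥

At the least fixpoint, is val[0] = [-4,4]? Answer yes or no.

Iteration log — 5 steps:
  step 1. node 0  ⊔preds=[-4,-2]  new=[-4,3]  old=[-1,0]  +wl: 
  step 2. node 1  ⊔preds=[-4,3]  new=[-4,4]  old=⊥  +wl: 
  step 3. node 2  ⊔preds=[-4,4]  new=[-4,4]  old=[-4,-2]  +wl: 0,1
  step 4. node 0  ⊔preds=[-4,4]  new=[-4,3]  stable
  step 5. node 1  ⊔preds=[-4,4]  new=[-4,4]  stable

Least fixpoint reached:
  node 0: [-4,3]
  node 1: [-4,4]
  node 2: [-4,4]

no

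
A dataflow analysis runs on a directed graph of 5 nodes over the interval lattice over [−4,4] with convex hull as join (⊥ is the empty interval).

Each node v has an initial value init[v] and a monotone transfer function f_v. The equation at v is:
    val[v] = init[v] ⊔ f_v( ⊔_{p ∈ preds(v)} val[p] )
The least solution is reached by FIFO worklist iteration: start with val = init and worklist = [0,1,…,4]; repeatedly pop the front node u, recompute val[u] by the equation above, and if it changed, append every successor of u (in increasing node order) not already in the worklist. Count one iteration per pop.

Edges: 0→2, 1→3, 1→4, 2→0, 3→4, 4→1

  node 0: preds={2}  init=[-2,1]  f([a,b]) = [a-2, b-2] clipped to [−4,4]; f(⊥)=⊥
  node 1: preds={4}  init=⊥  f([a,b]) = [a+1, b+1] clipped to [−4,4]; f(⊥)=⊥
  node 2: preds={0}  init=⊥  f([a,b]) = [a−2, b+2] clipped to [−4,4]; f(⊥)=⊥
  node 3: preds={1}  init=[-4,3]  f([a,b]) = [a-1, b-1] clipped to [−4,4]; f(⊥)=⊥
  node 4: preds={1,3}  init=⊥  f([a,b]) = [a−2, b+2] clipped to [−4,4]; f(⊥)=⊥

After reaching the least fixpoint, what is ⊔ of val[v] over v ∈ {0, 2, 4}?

[-4,4]

Trace (10 dequeues):
  [1] u=0 | in ⊥ | out [-2,1] | ==
  [2] u=1 | in ⊥ | out ⊥ | ==
  [3] u=2 | in [-2,1] | out [-4,3] | prev ⊥ | push {0}
  [4] u=3 | in ⊥ | out [-4,3] | ==
  [5] u=4 | in [-4,3] | out [-4,4] | prev ⊥ | push {1}
  [6] u=0 | in [-4,3] | out [-4,1] | prev [-2,1] | push {2}
  [7] u=1 | in [-4,4] | out [-3,4] | prev ⊥ | push {3,4}
  [8] u=2 | in [-4,1] | out [-4,3] | ==
  [9] u=3 | in [-3,4] | out [-4,3] | ==
  [10] u=4 | in [-4,4] | out [-4,4] | ==

Converged values:
  [0] [-4,1]
  [1] [-3,4]
  [2] [-4,3]
  [3] [-4,3]
  [4] [-4,4]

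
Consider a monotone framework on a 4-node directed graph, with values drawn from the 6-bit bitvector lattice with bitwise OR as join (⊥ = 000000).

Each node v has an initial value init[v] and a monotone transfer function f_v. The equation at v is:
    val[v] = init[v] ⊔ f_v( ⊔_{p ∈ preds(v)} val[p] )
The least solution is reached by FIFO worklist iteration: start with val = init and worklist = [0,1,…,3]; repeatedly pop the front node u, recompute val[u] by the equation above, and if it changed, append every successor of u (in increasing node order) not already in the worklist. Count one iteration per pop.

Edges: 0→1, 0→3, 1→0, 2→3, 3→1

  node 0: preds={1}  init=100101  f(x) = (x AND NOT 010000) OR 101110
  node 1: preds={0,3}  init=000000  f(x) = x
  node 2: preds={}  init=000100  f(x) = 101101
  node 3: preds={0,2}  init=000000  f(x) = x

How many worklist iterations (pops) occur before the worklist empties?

6

Iteration log — 6 steps:
  step 1. node 0  ⊔preds=000000  new=101111  old=100101  +wl: 
  step 2. node 1  ⊔preds=101111  new=101111  old=000000  +wl: 0
  step 3. node 2  ⊔preds=000000  new=101101  old=000100  +wl: 
  step 4. node 3  ⊔preds=101111  new=101111  old=000000  +wl: 1
  step 5. node 0  ⊔preds=101111  new=101111  stable
  step 6. node 1  ⊔preds=101111  new=101111  stable

Least fixpoint reached:
  node 0: 101111
  node 1: 101111
  node 2: 101101
  node 3: 101111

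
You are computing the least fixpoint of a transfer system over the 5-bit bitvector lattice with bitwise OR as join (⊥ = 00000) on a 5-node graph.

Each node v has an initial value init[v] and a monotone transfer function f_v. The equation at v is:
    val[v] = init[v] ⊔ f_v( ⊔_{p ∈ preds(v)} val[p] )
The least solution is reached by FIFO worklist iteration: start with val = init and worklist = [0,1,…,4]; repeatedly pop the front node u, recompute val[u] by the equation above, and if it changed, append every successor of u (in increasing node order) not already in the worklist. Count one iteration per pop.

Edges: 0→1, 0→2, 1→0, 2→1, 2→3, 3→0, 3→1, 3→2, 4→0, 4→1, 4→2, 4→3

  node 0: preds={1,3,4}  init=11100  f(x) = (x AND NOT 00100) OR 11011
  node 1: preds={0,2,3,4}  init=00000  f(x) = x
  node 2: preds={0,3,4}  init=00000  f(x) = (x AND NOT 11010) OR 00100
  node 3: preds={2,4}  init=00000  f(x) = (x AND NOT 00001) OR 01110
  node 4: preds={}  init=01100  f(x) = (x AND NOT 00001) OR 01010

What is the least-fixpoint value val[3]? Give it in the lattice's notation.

01110

Iteration log — 9 steps:
  step 1. node 0  ⊔preds=01100  new=11111  old=11100  +wl: 
  step 2. node 1  ⊔preds=11111  new=11111  old=00000  +wl: 0
  step 3. node 2  ⊔preds=11111  new=00101  old=00000  +wl: 1
  step 4. node 3  ⊔preds=01101  new=01110  old=00000  +wl: 2
  step 5. node 4  ⊔preds=00000  new=01110  old=01100  +wl: 3
  step 6. node 0  ⊔preds=11111  new=11111  stable
  step 7. node 1  ⊔preds=11111  new=11111  stable
  step 8. node 2  ⊔preds=11111  new=00101  stable
  step 9. node 3  ⊔preds=01111  new=01110  stable

Least fixpoint reached:
  node 0: 11111
  node 1: 11111
  node 2: 00101
  node 3: 01110
  node 4: 01110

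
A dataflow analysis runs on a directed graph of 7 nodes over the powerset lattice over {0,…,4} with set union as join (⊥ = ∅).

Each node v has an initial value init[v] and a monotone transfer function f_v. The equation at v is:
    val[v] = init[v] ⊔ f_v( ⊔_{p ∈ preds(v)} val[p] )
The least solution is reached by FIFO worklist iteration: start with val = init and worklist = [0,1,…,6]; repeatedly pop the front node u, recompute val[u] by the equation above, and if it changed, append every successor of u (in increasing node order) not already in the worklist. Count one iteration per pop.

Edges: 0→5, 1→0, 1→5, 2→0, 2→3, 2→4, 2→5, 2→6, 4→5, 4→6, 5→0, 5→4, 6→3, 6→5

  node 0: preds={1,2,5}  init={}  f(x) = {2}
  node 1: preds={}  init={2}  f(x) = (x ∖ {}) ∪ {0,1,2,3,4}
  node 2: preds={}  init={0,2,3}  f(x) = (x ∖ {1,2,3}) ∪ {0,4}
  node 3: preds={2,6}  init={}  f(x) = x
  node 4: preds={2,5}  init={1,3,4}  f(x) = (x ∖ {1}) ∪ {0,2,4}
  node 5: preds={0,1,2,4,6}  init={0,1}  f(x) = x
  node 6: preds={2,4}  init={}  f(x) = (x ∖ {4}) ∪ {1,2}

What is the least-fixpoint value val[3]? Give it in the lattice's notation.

Iteration log — 11 steps:
  step 1. node 0  ⊔preds={0,1,2,3}  new={2}  old={}  +wl: 
  step 2. node 1  ⊔preds={}  new={0,1,2,3,4}  old={2}  +wl: 0
  step 3. node 2  ⊔preds={}  new={0,2,3,4}  old={0,2,3}  +wl: 
  step 4. node 3  ⊔preds={0,2,3,4}  new={0,2,3,4}  old={}  +wl: 
  step 5. node 4  ⊔preds={0,1,2,3,4}  new={0,1,2,3,4}  old={1,3,4}  +wl: 
  step 6. node 5  ⊔preds={0,1,2,3,4}  new={0,1,2,3,4}  old={0,1}  +wl: 4
  step 7. node 6  ⊔preds={0,1,2,3,4}  new={0,1,2,3}  old={}  +wl: 3,5
  step 8. node 0  ⊔preds={0,1,2,3,4}  new={2}  stable
  step 9. node 4  ⊔preds={0,1,2,3,4}  new={0,1,2,3,4}  stable
  step 10. node 3  ⊔preds={0,1,2,3,4}  new={0,1,2,3,4}  old={0,2,3,4}  +wl: 
  step 11. node 5  ⊔preds={0,1,2,3,4}  new={0,1,2,3,4}  stable

Least fixpoint reached:
  node 0: {2}
  node 1: {0,1,2,3,4}
  node 2: {0,2,3,4}
  node 3: {0,1,2,3,4}
  node 4: {0,1,2,3,4}
  node 5: {0,1,2,3,4}
  node 6: {0,1,2,3}

{0,1,2,3,4}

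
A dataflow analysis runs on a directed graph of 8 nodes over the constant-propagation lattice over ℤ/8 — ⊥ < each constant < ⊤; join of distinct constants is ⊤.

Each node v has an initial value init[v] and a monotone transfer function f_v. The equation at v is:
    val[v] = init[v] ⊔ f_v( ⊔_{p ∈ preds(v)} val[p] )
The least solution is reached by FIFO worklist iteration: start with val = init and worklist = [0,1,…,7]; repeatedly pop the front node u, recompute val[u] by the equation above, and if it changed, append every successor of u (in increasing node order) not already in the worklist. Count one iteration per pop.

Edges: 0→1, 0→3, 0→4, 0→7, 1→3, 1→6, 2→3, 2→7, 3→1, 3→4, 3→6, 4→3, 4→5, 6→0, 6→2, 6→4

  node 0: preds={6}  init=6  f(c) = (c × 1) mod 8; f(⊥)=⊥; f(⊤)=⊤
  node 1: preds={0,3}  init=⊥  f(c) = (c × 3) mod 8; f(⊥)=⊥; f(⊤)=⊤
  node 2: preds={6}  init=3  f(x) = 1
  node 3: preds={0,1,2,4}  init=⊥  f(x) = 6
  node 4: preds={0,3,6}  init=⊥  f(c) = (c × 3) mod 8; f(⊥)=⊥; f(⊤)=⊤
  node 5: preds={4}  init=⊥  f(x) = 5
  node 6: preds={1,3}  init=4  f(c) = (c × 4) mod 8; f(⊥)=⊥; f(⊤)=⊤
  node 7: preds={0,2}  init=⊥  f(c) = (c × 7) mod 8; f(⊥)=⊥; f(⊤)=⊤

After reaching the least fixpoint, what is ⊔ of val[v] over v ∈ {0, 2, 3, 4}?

Trace (13 dequeues):
  [1] u=0 | in 4 | out ⊤ | prev 6 | push {}
  [2] u=1 | in ⊤ | out ⊤ | prev ⊥ | push {}
  [3] u=2 | in 4 | out ⊤ | prev 3 | push {}
  [4] u=3 | in ⊤ | out 6 | prev ⊥ | push {1}
  [5] u=4 | in ⊤ | out ⊤ | prev ⊥ | push {3}
  [6] u=5 | in ⊤ | out 5 | prev ⊥ | push {}
  [7] u=6 | in ⊤ | out ⊤ | prev 4 | push {0,2,4}
  [8] u=7 | in ⊤ | out ⊤ | prev ⊥ | push {}
  [9] u=1 | in ⊤ | out ⊤ | ==
  [10] u=3 | in ⊤ | out 6 | ==
  [11] u=0 | in ⊤ | out ⊤ | ==
  [12] u=2 | in ⊤ | out ⊤ | ==
  [13] u=4 | in ⊤ | out ⊤ | ==

Converged values:
  [0] ⊤
  [1] ⊤
  [2] ⊤
  [3] 6
  [4] ⊤
  [5] 5
  [6] ⊤
  [7] ⊤

⊤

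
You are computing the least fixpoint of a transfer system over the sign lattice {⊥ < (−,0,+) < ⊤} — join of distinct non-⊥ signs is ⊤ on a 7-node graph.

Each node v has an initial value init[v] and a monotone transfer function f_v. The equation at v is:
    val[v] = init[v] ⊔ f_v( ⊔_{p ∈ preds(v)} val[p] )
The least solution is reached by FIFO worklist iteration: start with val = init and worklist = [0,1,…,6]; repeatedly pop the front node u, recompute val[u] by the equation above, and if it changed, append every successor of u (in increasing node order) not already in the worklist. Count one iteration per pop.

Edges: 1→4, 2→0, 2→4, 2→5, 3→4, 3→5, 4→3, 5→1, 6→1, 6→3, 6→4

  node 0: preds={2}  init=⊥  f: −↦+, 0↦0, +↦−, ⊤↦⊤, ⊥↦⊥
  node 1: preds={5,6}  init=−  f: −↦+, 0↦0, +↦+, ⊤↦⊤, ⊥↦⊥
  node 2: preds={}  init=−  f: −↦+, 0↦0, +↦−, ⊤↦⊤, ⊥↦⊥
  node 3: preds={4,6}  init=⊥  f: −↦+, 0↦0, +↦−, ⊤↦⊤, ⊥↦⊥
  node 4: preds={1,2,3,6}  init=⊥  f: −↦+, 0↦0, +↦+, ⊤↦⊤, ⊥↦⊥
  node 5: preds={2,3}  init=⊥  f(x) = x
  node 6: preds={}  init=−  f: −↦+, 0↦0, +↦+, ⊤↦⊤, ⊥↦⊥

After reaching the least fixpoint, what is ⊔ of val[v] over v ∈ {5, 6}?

Iteration log — 11 steps:
  step 1. node 0  ⊔preds=−  new=+  old=⊥  +wl: 
  step 2. node 1  ⊔preds=−  new=⊤  old=−  +wl: 
  step 3. node 2  ⊔preds=⊥  new=−  stable
  step 4. node 3  ⊔preds=−  new=+  old=⊥  +wl: 
  step 5. node 4  ⊔preds=⊤  new=⊤  old=⊥  +wl: 3
  step 6. node 5  ⊔preds=⊤  new=⊤  old=⊥  +wl: 1
  step 7. node 6  ⊔preds=⊥  new=−  stable
  step 8. node 3  ⊔preds=⊤  new=⊤  old=+  +wl: 4,5
  step 9. node 1  ⊔preds=⊤  new=⊤  stable
  step 10. node 4  ⊔preds=⊤  new=⊤  stable
  step 11. node 5  ⊔preds=⊤  new=⊤  stable

Least fixpoint reached:
  node 0: +
  node 1: ⊤
  node 2: −
  node 3: ⊤
  node 4: ⊤
  node 5: ⊤
  node 6: −

⊤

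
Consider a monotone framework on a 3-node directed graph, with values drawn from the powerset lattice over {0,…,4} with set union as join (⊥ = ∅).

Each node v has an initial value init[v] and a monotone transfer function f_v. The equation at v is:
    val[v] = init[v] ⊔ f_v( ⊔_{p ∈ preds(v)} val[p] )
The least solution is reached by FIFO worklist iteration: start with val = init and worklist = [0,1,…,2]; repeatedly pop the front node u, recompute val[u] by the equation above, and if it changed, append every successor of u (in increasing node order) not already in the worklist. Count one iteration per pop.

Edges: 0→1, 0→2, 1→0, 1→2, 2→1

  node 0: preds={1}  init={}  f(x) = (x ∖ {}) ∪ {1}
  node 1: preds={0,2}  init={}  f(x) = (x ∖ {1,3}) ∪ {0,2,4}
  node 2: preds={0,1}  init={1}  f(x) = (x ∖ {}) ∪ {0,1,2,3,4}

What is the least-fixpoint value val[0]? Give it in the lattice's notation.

{0,1,2,4}

Trace (6 dequeues):
  [1] u=0 | in {} | out {1} | prev {} | push {}
  [2] u=1 | in {1} | out {0,2,4} | prev {} | push {0}
  [3] u=2 | in {0,1,2,4} | out {0,1,2,3,4} | prev {1} | push {1}
  [4] u=0 | in {0,2,4} | out {0,1,2,4} | prev {1} | push {2}
  [5] u=1 | in {0,1,2,3,4} | out {0,2,4} | ==
  [6] u=2 | in {0,1,2,4} | out {0,1,2,3,4} | ==

Converged values:
  [0] {0,1,2,4}
  [1] {0,2,4}
  [2] {0,1,2,3,4}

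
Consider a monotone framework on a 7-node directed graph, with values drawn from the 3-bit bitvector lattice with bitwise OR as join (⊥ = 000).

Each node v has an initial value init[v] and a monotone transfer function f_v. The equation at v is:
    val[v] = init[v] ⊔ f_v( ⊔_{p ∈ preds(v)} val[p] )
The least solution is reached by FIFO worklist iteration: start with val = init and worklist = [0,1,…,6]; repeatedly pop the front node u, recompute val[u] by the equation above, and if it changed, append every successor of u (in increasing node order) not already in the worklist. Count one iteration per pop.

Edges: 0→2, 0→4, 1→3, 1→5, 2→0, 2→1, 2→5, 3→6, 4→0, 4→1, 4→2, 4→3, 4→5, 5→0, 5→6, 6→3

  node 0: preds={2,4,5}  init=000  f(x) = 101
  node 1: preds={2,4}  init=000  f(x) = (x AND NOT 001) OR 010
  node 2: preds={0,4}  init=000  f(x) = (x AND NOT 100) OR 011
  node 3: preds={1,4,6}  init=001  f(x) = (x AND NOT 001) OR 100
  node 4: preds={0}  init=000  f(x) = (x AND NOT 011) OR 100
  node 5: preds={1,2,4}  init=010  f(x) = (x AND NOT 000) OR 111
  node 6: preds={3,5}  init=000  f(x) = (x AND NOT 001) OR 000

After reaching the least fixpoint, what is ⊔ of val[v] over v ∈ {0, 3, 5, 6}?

111

Worklist (12 pops):
  #1 pop 0: in=010 → 101 (was 000); enqueue []
  #2 pop 1: in=000 → 010 (was 000); enqueue []
  #3 pop 2: in=101 → 011 (was 000); enqueue [0,1]
  #4 pop 3: in=010 → 111 (was 001); enqueue []
  #5 pop 4: in=101 → 100 (was 000); enqueue [2,3]
  #6 pop 5: in=111 → 111 (was 010); enqueue []
  #7 pop 6: in=111 → 110 (was 000); enqueue []
  #8 pop 0: in=111 → 101 (no change)
  #9 pop 1: in=111 → 110 (was 010); enqueue [5]
  #10 pop 2: in=101 → 011 (no change)
  #11 pop 3: in=110 → 111 (no change)
  #12 pop 5: in=111 → 111 (no change)

Fixpoint:
  val[0] = 101
  val[1] = 110
  val[2] = 011
  val[3] = 111
  val[4] = 100
  val[5] = 111
  val[6] = 110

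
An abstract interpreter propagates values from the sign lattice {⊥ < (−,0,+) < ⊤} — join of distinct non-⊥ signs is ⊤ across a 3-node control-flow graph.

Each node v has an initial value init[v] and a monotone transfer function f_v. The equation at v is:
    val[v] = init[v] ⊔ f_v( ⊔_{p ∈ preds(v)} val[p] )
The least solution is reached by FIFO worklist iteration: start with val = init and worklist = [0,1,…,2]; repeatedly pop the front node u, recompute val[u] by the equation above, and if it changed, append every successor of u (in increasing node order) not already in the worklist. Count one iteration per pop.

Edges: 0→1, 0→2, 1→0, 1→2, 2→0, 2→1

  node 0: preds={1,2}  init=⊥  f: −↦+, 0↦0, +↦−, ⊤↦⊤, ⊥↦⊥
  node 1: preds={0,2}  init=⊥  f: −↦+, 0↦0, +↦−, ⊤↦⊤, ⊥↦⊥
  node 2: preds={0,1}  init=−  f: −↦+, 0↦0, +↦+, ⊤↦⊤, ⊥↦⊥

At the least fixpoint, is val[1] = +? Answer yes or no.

no

Iteration log — 6 steps:
  step 1. node 0  ⊔preds=−  new=+  old=⊥  +wl: 
  step 2. node 1  ⊔preds=⊤  new=⊤  old=⊥  +wl: 0
  step 3. node 2  ⊔preds=⊤  new=⊤  old=−  +wl: 1
  step 4. node 0  ⊔preds=⊤  new=⊤  old=+  +wl: 2
  step 5. node 1  ⊔preds=⊤  new=⊤  stable
  step 6. node 2  ⊔preds=⊤  new=⊤  stable

Least fixpoint reached:
  node 0: ⊤
  node 1: ⊤
  node 2: ⊤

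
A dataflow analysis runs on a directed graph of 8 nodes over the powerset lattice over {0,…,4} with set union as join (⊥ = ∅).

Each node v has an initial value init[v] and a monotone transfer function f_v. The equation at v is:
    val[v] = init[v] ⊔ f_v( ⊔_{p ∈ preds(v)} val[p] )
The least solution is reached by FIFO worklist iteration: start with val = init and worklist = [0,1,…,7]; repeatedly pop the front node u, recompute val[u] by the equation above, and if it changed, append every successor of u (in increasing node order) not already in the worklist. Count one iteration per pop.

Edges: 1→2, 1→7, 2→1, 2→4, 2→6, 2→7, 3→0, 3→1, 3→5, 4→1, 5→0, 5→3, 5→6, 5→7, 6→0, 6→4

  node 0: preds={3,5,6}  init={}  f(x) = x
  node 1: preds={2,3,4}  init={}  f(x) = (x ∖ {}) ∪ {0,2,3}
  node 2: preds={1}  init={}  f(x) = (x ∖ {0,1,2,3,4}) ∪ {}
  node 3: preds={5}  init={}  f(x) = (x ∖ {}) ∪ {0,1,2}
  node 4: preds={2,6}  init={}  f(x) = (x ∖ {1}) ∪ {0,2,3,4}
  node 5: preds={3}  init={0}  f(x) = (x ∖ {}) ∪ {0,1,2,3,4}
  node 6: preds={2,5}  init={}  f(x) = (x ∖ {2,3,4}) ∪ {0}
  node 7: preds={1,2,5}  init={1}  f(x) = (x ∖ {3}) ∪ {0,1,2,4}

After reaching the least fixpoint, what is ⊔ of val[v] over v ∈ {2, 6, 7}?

{0,1,2,4}

Trace (17 dequeues):
  [1] u=0 | in {0} | out {0} | prev {} | push {}
  [2] u=1 | in {} | out {0,2,3} | prev {} | push {}
  [3] u=2 | in {0,2,3} | out {} | ==
  [4] u=3 | in {0} | out {0,1,2} | prev {} | push {0,1}
  [5] u=4 | in {} | out {0,2,3,4} | prev {} | push {}
  [6] u=5 | in {0,1,2} | out {0,1,2,3,4} | prev {0} | push {3}
  [7] u=6 | in {0,1,2,3,4} | out {0,1} | prev {} | push {4}
  [8] u=7 | in {0,1,2,3,4} | out {0,1,2,4} | prev {1} | push {}
  [9] u=0 | in {0,1,2,3,4} | out {0,1,2,3,4} | prev {0} | push {}
  [10] u=1 | in {0,1,2,3,4} | out {0,1,2,3,4} | prev {0,2,3} | push {2,7}
  [11] u=3 | in {0,1,2,3,4} | out {0,1,2,3,4} | prev {0,1,2} | push {0,1,5}
  [12] u=4 | in {0,1} | out {0,2,3,4} | ==
  [13] u=2 | in {0,1,2,3,4} | out {} | ==
  [14] u=7 | in {0,1,2,3,4} | out {0,1,2,4} | ==
  [15] u=0 | in {0,1,2,3,4} | out {0,1,2,3,4} | ==
  [16] u=1 | in {0,1,2,3,4} | out {0,1,2,3,4} | ==
  [17] u=5 | in {0,1,2,3,4} | out {0,1,2,3,4} | ==

Converged values:
  [0] {0,1,2,3,4}
  [1] {0,1,2,3,4}
  [2] {}
  [3] {0,1,2,3,4}
  [4] {0,2,3,4}
  [5] {0,1,2,3,4}
  [6] {0,1}
  [7] {0,1,2,4}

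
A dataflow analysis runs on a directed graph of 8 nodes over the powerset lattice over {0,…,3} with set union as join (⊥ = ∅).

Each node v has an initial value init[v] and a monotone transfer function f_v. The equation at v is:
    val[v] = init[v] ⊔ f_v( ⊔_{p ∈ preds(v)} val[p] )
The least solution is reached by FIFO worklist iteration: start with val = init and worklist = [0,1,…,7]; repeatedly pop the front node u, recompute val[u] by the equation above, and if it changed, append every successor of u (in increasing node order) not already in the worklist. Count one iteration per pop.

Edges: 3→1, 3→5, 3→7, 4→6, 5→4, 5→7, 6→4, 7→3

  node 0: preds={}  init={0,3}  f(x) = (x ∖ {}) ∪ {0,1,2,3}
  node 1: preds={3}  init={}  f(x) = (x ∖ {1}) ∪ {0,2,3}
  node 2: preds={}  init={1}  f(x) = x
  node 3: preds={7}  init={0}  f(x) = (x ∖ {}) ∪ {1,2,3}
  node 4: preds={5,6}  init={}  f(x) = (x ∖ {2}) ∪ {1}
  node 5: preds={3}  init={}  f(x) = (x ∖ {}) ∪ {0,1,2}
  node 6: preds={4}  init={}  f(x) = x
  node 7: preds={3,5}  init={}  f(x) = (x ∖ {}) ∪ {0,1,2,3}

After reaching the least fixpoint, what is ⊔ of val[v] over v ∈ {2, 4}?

{0,1,3}

Iteration log — 13 steps:
  step 1. node 0  ⊔preds={}  new={0,1,2,3}  old={0,3}  +wl: 
  step 2. node 1  ⊔preds={0}  new={0,2,3}  old={}  +wl: 
  step 3. node 2  ⊔preds={}  new={1}  stable
  step 4. node 3  ⊔preds={}  new={0,1,2,3}  old={0}  +wl: 1
  step 5. node 4  ⊔preds={}  new={1}  old={}  +wl: 
  step 6. node 5  ⊔preds={0,1,2,3}  new={0,1,2,3}  old={}  +wl: 4
  step 7. node 6  ⊔preds={1}  new={1}  old={}  +wl: 
  step 8. node 7  ⊔preds={0,1,2,3}  new={0,1,2,3}  old={}  +wl: 3
  step 9. node 1  ⊔preds={0,1,2,3}  new={0,2,3}  stable
  step 10. node 4  ⊔preds={0,1,2,3}  new={0,1,3}  old={1}  +wl: 6
  step 11. node 3  ⊔preds={0,1,2,3}  new={0,1,2,3}  stable
  step 12. node 6  ⊔preds={0,1,3}  new={0,1,3}  old={1}  +wl: 4
  step 13. node 4  ⊔preds={0,1,2,3}  new={0,1,3}  stable

Least fixpoint reached:
  node 0: {0,1,2,3}
  node 1: {0,2,3}
  node 2: {1}
  node 3: {0,1,2,3}
  node 4: {0,1,3}
  node 5: {0,1,2,3}
  node 6: {0,1,3}
  node 7: {0,1,2,3}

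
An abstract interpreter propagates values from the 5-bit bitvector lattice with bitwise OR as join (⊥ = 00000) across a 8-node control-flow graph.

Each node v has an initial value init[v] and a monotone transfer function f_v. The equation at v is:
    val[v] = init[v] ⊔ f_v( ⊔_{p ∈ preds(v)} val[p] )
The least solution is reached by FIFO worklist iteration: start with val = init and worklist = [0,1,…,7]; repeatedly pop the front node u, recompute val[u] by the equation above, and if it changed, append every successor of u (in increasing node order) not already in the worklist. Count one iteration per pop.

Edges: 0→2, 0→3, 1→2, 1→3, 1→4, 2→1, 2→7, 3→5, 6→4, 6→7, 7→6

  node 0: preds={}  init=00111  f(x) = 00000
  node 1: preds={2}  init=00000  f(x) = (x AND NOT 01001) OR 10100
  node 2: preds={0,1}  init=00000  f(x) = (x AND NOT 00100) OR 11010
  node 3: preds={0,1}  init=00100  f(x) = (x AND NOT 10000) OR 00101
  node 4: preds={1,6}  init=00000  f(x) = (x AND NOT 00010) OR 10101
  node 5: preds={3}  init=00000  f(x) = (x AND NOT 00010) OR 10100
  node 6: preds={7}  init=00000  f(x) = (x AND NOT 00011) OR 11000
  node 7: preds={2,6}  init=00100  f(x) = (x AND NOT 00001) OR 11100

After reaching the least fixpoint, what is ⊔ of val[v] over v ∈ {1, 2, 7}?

11111

Iteration log — 13 steps:
  step 1. node 0  ⊔preds=00000  new=00111  stable
  step 2. node 1  ⊔preds=00000  new=10100  old=00000  +wl: 
  step 3. node 2  ⊔preds=10111  new=11011  old=00000  +wl: 1
  step 4. node 3  ⊔preds=10111  new=00111  old=00100  +wl: 
  step 5. node 4  ⊔preds=10100  new=10101  old=00000  +wl: 
  step 6. node 5  ⊔preds=00111  new=10101  old=00000  +wl: 
  step 7. node 6  ⊔preds=00100  new=11100  old=00000  +wl: 4
  step 8. node 7  ⊔preds=11111  new=11110  old=00100  +wl: 6
  step 9. node 1  ⊔preds=11011  new=10110  old=10100  +wl: 2,3
  step 10. node 4  ⊔preds=11110  new=11101  old=10101  +wl: 
  step 11. node 6  ⊔preds=11110  new=11100  stable
  step 12. node 2  ⊔preds=10111  new=11011  stable
  step 13. node 3  ⊔preds=10111  new=00111  stable

Least fixpoint reached:
  node 0: 00111
  node 1: 10110
  node 2: 11011
  node 3: 00111
  node 4: 11101
  node 5: 10101
  node 6: 11100
  node 7: 11110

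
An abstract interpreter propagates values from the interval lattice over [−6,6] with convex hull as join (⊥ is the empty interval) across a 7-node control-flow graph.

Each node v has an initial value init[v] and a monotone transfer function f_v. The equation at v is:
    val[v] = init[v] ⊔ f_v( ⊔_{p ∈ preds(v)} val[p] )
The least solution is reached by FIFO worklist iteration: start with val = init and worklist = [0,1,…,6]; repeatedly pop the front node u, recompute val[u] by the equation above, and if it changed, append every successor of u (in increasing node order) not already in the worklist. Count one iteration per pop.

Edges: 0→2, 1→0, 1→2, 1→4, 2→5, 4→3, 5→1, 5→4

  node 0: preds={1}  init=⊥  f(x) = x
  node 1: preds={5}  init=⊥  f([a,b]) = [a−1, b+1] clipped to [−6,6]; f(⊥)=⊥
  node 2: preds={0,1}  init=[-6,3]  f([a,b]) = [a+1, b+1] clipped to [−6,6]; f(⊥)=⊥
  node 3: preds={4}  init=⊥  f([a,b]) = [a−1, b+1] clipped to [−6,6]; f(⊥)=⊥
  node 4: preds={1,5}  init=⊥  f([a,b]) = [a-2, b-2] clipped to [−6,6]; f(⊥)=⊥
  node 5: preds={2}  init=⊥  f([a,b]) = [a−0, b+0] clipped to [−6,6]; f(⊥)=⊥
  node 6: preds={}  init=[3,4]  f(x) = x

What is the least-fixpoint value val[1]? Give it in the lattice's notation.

[-6,6]

Trace (21 dequeues):
  [1] u=0 | in ⊥ | out ⊥ | ==
  [2] u=1 | in ⊥ | out ⊥ | ==
  [3] u=2 | in ⊥ | out [-6,3] | ==
  [4] u=3 | in ⊥ | out ⊥ | ==
  [5] u=4 | in ⊥ | out ⊥ | ==
  [6] u=5 | in [-6,3] | out [-6,3] | prev ⊥ | push {1,4}
  [7] u=6 | in ⊥ | out [3,4] | ==
  [8] u=1 | in [-6,3] | out [-6,4] | prev ⊥ | push {0,2}
  [9] u=4 | in [-6,4] | out [-6,2] | prev ⊥ | push {3}
  [10] u=0 | in [-6,4] | out [-6,4] | prev ⊥ | push {}
  [11] u=2 | in [-6,4] | out [-6,5] | prev [-6,3] | push {5}
  [12] u=3 | in [-6,2] | out [-6,3] | prev ⊥ | push {}
  [13] u=5 | in [-6,5] | out [-6,5] | prev [-6,3] | push {1,4}
  [14] u=1 | in [-6,5] | out [-6,6] | prev [-6,4] | push {0,2}
  [15] u=4 | in [-6,6] | out [-6,4] | prev [-6,2] | push {3}
  [16] u=0 | in [-6,6] | out [-6,6] | prev [-6,4] | push {}
  [17] u=2 | in [-6,6] | out [-6,6] | prev [-6,5] | push {5}
  [18] u=3 | in [-6,4] | out [-6,5] | prev [-6,3] | push {}
  [19] u=5 | in [-6,6] | out [-6,6] | prev [-6,5] | push {1,4}
  [20] u=1 | in [-6,6] | out [-6,6] | ==
  [21] u=4 | in [-6,6] | out [-6,4] | ==

Converged values:
  [0] [-6,6]
  [1] [-6,6]
  [2] [-6,6]
  [3] [-6,5]
  [4] [-6,4]
  [5] [-6,6]
  [6] [3,4]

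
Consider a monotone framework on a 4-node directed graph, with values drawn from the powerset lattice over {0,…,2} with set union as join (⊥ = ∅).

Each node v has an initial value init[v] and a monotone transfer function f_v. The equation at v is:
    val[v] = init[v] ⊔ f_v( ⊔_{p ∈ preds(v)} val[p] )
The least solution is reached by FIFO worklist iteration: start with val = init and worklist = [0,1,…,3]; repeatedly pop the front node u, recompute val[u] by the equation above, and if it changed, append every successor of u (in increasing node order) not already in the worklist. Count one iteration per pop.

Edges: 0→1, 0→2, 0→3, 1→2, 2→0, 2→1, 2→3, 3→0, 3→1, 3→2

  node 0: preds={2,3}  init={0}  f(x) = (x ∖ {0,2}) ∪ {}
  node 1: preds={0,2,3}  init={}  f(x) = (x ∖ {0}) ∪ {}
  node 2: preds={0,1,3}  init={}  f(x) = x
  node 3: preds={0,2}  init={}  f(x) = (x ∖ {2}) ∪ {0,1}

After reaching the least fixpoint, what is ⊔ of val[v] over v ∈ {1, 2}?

Worklist (10 pops):
  #1 pop 0: in={} → {0} (no change)
  #2 pop 1: in={0} → {} (no change)
  #3 pop 2: in={0} → {0} (was {}); enqueue [0,1]
  #4 pop 3: in={0} → {0,1} (was {}); enqueue [2]
  #5 pop 0: in={0,1} → {0,1} (was {0}); enqueue [3]
  #6 pop 1: in={0,1} → {1} (was {}); enqueue []
  #7 pop 2: in={0,1} → {0,1} (was {0}); enqueue [0,1]
  #8 pop 3: in={0,1} → {0,1} (no change)
  #9 pop 0: in={0,1} → {0,1} (no change)
  #10 pop 1: in={0,1} → {1} (no change)

Fixpoint:
  val[0] = {0,1}
  val[1] = {1}
  val[2] = {0,1}
  val[3] = {0,1}

{0,1}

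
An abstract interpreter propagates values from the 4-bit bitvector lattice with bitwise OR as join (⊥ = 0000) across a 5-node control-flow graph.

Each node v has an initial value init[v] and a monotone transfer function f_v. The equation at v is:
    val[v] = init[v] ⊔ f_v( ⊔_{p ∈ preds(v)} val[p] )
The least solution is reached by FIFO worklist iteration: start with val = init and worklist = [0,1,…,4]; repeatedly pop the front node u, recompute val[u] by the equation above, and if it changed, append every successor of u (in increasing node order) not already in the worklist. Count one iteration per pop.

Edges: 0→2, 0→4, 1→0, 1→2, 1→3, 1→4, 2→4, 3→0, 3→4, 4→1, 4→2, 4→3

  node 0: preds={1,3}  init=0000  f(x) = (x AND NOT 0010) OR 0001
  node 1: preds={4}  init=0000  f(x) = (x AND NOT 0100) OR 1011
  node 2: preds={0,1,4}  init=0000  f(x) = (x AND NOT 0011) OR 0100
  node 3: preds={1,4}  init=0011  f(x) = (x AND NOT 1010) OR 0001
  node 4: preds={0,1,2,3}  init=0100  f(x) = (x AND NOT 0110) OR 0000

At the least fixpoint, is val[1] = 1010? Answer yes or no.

Iteration log — 10 steps:
  step 1. node 0  ⊔preds=0011  new=0001  old=0000  +wl: 
  step 2. node 1  ⊔preds=0100  new=1011  old=0000  +wl: 0
  step 3. node 2  ⊔preds=1111  new=1100  old=0000  +wl: 
  step 4. node 3  ⊔preds=1111  new=0111  old=0011  +wl: 
  step 5. node 4  ⊔preds=1111  new=1101  old=0100  +wl: 1,2,3
  step 6. node 0  ⊔preds=1111  new=1101  old=0001  +wl: 4
  step 7. node 1  ⊔preds=1101  new=1011  stable
  step 8. node 2  ⊔preds=1111  new=1100  stable
  step 9. node 3  ⊔preds=1111  new=0111  stable
  step 10. node 4  ⊔preds=1111  new=1101  stable

Least fixpoint reached:
  node 0: 1101
  node 1: 1011
  node 2: 1100
  node 3: 0111
  node 4: 1101

no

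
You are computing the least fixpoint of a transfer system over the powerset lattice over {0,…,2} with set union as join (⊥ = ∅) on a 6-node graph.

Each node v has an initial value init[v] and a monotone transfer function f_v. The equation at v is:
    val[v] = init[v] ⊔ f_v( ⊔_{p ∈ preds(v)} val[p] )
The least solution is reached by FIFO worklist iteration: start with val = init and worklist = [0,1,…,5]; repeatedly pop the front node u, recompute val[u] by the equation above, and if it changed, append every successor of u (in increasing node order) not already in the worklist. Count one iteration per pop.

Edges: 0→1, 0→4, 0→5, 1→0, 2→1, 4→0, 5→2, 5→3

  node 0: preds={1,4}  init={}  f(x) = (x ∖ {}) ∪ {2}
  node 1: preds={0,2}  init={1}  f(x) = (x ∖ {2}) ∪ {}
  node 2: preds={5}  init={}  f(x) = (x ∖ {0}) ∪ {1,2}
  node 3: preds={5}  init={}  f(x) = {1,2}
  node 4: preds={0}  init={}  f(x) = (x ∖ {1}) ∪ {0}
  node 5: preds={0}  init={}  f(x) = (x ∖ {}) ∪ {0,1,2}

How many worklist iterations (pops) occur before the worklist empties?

Iteration log — 14 steps:
  step 1. node 0  ⊔preds={1}  new={1,2}  old={}  +wl: 
  step 2. node 1  ⊔preds={1,2}  new={1}  stable
  step 3. node 2  ⊔preds={}  new={1,2}  old={}  +wl: 1
  step 4. node 3  ⊔preds={}  new={1,2}  old={}  +wl: 
  step 5. node 4  ⊔preds={1,2}  new={0,2}  old={}  +wl: 0
  step 6. node 5  ⊔preds={1,2}  new={0,1,2}  old={}  +wl: 2,3
  step 7. node 1  ⊔preds={1,2}  new={1}  stable
  step 8. node 0  ⊔preds={0,1,2}  new={0,1,2}  old={1,2}  +wl: 1,4,5
  step 9. node 2  ⊔preds={0,1,2}  new={1,2}  stable
  step 10. node 3  ⊔preds={0,1,2}  new={1,2}  stable
  step 11. node 1  ⊔preds={0,1,2}  new={0,1}  old={1}  +wl: 0
  step 12. node 4  ⊔preds={0,1,2}  new={0,2}  stable
  step 13. node 5  ⊔preds={0,1,2}  new={0,1,2}  stable
  step 14. node 0  ⊔preds={0,1,2}  new={0,1,2}  stable

Least fixpoint reached:
  node 0: {0,1,2}
  node 1: {0,1}
  node 2: {1,2}
  node 3: {1,2}
  node 4: {0,2}
  node 5: {0,1,2}

14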